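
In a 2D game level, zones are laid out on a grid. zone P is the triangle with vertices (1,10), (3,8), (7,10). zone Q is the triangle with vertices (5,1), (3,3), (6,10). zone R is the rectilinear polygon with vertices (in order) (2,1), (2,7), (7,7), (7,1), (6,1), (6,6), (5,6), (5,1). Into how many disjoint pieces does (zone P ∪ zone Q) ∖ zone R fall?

2

(zone P ∪ zone Q) ∖ zone R splits into 2 disjoint pieces (area 7.3751, area 1.3889).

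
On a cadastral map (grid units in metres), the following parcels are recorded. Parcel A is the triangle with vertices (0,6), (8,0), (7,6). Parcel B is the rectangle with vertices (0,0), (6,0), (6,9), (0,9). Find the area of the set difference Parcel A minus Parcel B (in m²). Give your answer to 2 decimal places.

|Parcel A| = 21, |Parcel A∩Parcel B| = 13.5.
|Parcel A ∖ Parcel B| = |Parcel A| − |Parcel A∩Parcel B| = 21 − 13.5 = 7.50.

7.50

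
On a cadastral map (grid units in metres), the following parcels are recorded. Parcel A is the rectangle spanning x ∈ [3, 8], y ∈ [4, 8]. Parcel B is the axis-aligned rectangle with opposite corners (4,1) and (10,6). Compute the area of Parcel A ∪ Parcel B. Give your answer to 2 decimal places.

By inclusion–exclusion:
Individual areas: |Parcel A| = 20, |Parcel B| = 30.
|Parcel A∩Parcel B|: x∈[4,8], y∈[4,6] → 4·2 = 8.
|Parcel A ∪ Parcel B| = 50 − 8 = 42.00.

42.00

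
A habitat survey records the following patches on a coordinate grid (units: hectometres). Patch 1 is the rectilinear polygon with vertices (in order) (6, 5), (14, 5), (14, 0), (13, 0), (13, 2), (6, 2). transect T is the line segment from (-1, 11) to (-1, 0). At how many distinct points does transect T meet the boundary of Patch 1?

0

The segment lies entirely outside Patch 1 and never meets its boundary.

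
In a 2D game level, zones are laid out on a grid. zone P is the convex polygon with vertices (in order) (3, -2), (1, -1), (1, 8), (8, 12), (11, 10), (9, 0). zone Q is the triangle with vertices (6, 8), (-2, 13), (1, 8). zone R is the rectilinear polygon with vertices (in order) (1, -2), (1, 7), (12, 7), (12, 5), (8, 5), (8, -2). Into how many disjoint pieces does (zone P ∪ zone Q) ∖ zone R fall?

2

(zone P ∪ zone Q) ∖ zone R splits into 2 disjoint pieces (area 40.8687, area 7.6667).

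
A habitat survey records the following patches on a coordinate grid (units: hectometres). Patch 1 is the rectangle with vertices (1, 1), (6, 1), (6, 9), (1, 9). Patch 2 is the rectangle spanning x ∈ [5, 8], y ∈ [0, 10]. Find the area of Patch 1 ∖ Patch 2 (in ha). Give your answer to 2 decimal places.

|Patch 1∩Patch 2|: x∈[5,6], y∈[1,9] → 1·8 = 8.
|Patch 1| = 40.
|Patch 1 ∖ Patch 2| = |Patch 1| − |Patch 1∩Patch 2| = 40 − 8 = 32.00.

32.00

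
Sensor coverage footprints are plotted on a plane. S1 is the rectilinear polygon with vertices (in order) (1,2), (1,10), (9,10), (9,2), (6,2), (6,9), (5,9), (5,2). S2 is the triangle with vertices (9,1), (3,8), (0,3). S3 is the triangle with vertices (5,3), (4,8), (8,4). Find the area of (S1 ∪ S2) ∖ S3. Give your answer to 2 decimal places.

56.27

|S1 ∪ S2| = 62.8492.
|(S1 ∪ S2) ∩ S3| = 6.5833.
|(S1 ∪ S2) ∖ S3| = 62.8492 − 6.5833 = 56.27.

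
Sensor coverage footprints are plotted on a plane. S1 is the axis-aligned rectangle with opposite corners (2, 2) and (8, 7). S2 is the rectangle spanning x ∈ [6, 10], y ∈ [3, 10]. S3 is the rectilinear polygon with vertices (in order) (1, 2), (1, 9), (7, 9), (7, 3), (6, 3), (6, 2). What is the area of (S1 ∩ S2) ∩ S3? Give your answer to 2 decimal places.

4.00

The region (S1 ∩ S2) ∩ S3 is the polygon with vertices (6,3), (6,7), (7,7), (7,3).
By the shoelace formula its area is 4.00.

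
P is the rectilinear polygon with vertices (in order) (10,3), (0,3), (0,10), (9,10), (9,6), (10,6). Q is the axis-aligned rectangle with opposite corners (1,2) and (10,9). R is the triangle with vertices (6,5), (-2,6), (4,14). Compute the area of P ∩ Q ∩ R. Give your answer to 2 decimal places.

16.66

The intersection is the polygon with vertices (1,9), (5.111,9), (6,5), (1,5.625).
By the shoelace formula its area is 16.66.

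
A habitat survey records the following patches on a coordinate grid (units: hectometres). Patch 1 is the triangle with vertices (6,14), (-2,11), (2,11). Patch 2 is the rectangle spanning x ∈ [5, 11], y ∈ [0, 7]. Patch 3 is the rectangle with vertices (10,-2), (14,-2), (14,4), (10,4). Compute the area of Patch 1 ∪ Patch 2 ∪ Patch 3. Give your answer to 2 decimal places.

By inclusion–exclusion:
Individual areas: |Patch 1| = 6, |Patch 2| = 42, |Patch 3| = 24.
|Patch 1∩Patch 2| = 0.
|Patch 1∩Patch 3| = 0.
|Patch 2∩Patch 3|: x∈[10,11], y∈[0,4] → 1·4 = 4.
|Patch 1∩Patch 2∩Patch 3| = 0.
|Patch 1 ∪ Patch 2 ∪ Patch 3| = 72 − 4 + 0 = 68.00.

68.00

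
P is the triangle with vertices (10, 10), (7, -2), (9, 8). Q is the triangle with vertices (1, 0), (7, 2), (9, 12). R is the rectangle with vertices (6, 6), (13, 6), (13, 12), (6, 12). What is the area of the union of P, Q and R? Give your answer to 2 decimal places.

63.95

By inclusion–exclusion:
Individual areas: |P| = 3, |Q| = 28, |R| = 42.
|P∩Q| = 0.
|P∩R| = 1.4.
|Q∩R| = 7.65.
|P∩Q∩R| = 0.
|P ∪ Q ∪ R| = 73 − 9.05 + 0 = 63.95.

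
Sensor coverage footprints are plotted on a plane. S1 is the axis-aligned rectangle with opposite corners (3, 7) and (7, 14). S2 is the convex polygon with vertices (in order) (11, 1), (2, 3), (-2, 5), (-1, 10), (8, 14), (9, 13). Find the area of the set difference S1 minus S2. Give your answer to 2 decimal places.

5.33

|S1| = 28, |S1∩S2| = 22.6667.
|S1 ∖ S2| = |S1| − |S1∩S2| = 28 − 22.6667 = 5.33.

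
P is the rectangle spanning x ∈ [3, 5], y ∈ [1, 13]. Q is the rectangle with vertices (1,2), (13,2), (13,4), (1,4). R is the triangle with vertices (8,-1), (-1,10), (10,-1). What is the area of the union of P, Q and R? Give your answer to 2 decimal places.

50.96

By inclusion–exclusion:
Individual areas: |P| = 24, |Q| = 24, |R| = 11.
|P∩Q|: x∈[3,5], y∈[2,4] → 2·2 = 4.
|P∩R| = 2.2222.
|Q∩R| = 2.5455.
|P∩Q∩R| = 0.7273.
|P ∪ Q ∪ R| = 59 − 8.7677 + 0.7273 = 50.96.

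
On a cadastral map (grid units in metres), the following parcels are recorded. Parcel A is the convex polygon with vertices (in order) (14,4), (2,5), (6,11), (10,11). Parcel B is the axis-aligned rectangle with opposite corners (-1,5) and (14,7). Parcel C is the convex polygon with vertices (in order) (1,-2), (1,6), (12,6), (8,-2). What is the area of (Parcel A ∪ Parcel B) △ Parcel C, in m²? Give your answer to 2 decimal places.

|Parcel A ∪ Parcel B| = 61.619.
|(Parcel A ∪ Parcel B) ∩ Parcel C| = 14.36.
|(Parcel A ∪ Parcel B) △ Parcel C| = 61.619 + 72 − 28.72 = 104.90.

104.90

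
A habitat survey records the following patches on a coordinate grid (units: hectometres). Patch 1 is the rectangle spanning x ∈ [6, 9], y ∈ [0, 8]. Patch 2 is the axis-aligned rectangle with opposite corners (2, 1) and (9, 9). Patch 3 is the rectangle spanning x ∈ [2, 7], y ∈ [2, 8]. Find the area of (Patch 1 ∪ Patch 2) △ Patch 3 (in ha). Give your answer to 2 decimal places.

|Patch 1 ∪ Patch 2| = 59.
|(Patch 1 ∪ Patch 2) ∩ Patch 3| = 30.
|(Patch 1 ∪ Patch 2) △ Patch 3| = 59 + 30 − 60 = 29.00.

29.00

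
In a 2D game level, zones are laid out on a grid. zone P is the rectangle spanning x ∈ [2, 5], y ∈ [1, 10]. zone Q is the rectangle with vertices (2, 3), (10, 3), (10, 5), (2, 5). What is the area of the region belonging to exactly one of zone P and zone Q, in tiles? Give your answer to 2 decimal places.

|zone P∩zone Q|: x∈[2,5], y∈[3,5] → 3·2 = 6.
|zone P △ zone Q| = |zone P| + |zone Q| − 2·|zone P∩zone Q| = 27 + 16 − 12 = 31.00.

31.00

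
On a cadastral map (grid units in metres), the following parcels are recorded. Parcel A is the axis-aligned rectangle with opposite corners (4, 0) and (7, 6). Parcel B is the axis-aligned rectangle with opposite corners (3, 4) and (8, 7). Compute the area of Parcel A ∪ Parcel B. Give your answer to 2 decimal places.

27.00

By inclusion–exclusion:
Individual areas: |Parcel A| = 18, |Parcel B| = 15.
|Parcel A∩Parcel B|: x∈[4,7], y∈[4,6] → 3·2 = 6.
|Parcel A ∪ Parcel B| = 33 − 6 = 27.00.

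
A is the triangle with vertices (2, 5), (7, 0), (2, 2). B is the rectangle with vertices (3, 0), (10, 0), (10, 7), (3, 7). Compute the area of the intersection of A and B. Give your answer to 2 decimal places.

4.80

The intersection is the polygon with vertices (7,0), (3,1.6), (3,4).
By the shoelace formula its area is 4.80.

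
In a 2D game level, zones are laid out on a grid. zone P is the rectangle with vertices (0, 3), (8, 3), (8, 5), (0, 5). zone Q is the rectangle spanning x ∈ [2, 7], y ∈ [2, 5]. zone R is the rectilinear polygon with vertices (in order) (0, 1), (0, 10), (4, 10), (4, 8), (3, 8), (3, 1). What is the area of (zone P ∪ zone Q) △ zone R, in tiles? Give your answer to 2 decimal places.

36.00

|zone P ∪ zone Q| = 21.
|(zone P ∪ zone Q) ∩ zone R| = 7.
|(zone P ∪ zone Q) △ zone R| = 21 + 29 − 14 = 36.00.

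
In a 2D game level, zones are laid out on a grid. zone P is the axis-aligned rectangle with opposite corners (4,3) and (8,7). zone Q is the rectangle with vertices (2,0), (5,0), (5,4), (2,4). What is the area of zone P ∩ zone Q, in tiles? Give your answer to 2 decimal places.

1.00

|zone P∩zone Q|: x∈[4,5], y∈[3,4] → 1·1 = 1.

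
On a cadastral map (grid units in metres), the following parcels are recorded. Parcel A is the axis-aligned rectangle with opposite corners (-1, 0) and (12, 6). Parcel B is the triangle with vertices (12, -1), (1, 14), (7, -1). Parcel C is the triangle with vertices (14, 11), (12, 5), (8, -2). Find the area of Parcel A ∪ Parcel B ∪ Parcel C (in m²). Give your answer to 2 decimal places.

95.32

By inclusion–exclusion:
Individual areas: |Parcel A| = 78, |Parcel B| = 37.5, |Parcel C| = 5.
|Parcel A∩Parcel B| = 22.
|Parcel A∩Parcel C| = 3.011.
|Parcel B∩Parcel C| = 0.7347.
|Parcel A∩Parcel B∩Parcel C| = 0.5698.
|Parcel A ∪ Parcel B ∪ Parcel C| = 120.5 − 25.7456 + 0.5698 = 95.32.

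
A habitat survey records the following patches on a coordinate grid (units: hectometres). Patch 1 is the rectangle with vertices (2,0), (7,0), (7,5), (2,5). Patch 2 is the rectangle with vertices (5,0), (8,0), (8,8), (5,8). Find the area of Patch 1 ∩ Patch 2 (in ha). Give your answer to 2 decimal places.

|Patch 1∩Patch 2|: x∈[5,7], y∈[0,5] → 2·5 = 10.

10.00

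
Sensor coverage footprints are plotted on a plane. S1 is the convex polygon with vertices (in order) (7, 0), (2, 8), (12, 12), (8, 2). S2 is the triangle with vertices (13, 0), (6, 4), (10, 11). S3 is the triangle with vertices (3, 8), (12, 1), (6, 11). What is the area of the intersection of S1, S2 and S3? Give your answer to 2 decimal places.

The intersection is the polygon with vertices (8.049,7.585), (9.36,5.4), (8.644,3.61), (6.659,5.154).
By the shoelace formula its area is 5.44.

5.44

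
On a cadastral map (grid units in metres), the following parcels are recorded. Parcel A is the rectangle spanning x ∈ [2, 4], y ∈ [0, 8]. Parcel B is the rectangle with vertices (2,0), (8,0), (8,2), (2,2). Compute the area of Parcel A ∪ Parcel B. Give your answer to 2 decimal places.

By inclusion–exclusion:
Individual areas: |Parcel A| = 16, |Parcel B| = 12.
|Parcel A∩Parcel B|: x∈[2,4], y∈[0,2] → 2·2 = 4.
|Parcel A ∪ Parcel B| = 28 − 4 = 24.00.

24.00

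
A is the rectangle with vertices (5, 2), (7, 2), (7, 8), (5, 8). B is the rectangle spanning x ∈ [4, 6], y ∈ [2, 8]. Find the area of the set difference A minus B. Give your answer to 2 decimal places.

|A∩B|: x∈[5,6], y∈[2,8] → 1·6 = 6.
|A| = 12.
|A ∖ B| = |A| − |A∩B| = 12 − 6 = 6.00.

6.00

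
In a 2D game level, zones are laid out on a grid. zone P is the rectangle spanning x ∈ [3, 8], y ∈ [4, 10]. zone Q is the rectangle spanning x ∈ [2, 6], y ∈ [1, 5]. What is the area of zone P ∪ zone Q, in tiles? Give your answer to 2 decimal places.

43.00

By inclusion–exclusion:
Individual areas: |zone P| = 30, |zone Q| = 16.
|zone P∩zone Q|: x∈[3,6], y∈[4,5] → 3·1 = 3.
|zone P ∪ zone Q| = 46 − 3 = 43.00.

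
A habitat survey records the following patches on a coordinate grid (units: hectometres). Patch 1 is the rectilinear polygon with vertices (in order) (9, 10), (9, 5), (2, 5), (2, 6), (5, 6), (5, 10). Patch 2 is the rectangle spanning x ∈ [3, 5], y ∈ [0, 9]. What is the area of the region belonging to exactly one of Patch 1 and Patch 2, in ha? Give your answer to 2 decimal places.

|Patch 1| = 23, |Patch 2| = 18, |Patch 1∩Patch 2| = 2.
|Patch 1 △ Patch 2| = |Patch 1| + |Patch 2| − 2·|Patch 1∩Patch 2| = 23 + 18 − 4 = 37.00.

37.00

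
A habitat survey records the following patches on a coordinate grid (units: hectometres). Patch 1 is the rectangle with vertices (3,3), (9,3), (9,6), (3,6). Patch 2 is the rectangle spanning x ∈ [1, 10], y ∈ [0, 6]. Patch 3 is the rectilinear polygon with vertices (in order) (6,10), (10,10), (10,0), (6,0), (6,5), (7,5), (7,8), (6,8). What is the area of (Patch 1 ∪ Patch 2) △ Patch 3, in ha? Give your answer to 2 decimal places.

45.00

|Patch 1 ∪ Patch 2| = 54.
|(Patch 1 ∪ Patch 2) ∩ Patch 3| = 23.
|(Patch 1 ∪ Patch 2) △ Patch 3| = 54 + 37 − 46 = 45.00.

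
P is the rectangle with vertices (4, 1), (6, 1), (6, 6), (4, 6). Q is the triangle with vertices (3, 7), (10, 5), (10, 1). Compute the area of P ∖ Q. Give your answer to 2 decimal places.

|P| = 10, |P∩Q| = 1.4405.
|P ∖ Q| = |P| − |P∩Q| = 10 − 1.4405 = 8.56.

8.56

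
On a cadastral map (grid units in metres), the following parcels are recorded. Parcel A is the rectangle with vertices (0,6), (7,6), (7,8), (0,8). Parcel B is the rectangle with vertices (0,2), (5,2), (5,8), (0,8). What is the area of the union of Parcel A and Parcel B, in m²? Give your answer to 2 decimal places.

By inclusion–exclusion:
Individual areas: |Parcel A| = 14, |Parcel B| = 30.
|Parcel A∩Parcel B|: x∈[0,5], y∈[6,8] → 5·2 = 10.
|Parcel A ∪ Parcel B| = 44 − 10 = 34.00.

34.00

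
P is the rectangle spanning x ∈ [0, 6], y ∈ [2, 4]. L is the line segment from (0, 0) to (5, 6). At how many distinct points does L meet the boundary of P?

The segment meets the boundary at (1.667,2), (3.333,4).

2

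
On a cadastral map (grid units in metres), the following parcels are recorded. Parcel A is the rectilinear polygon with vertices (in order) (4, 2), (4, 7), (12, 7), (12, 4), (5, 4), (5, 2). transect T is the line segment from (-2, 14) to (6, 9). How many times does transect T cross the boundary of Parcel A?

The segment lies entirely outside Parcel A and never meets its boundary.

0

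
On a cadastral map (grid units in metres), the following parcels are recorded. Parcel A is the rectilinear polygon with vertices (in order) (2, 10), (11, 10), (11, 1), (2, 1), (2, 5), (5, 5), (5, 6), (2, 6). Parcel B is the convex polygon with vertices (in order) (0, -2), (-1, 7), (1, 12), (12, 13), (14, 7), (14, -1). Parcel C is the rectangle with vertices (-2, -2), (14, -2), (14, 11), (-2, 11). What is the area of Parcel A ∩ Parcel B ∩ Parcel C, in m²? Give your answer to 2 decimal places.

78.00

The intersection is the polygon with vertices (11,1), (2,1), (2,5), (5,5), (5,6), (2,6), (2,10), (11,10).
By the shoelace formula its area is 78.00.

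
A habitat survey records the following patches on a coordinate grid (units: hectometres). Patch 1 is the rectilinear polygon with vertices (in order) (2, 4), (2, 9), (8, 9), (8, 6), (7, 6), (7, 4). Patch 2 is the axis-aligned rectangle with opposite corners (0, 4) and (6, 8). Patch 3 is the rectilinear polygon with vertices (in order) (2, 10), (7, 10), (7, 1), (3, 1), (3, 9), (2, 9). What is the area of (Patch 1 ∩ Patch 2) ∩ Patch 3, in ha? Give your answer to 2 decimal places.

12.00

The region (Patch 1 ∩ Patch 2) ∩ Patch 3 is the polygon with vertices (6,8), (6,4), (3,4), (3,8).
By the shoelace formula its area is 12.00.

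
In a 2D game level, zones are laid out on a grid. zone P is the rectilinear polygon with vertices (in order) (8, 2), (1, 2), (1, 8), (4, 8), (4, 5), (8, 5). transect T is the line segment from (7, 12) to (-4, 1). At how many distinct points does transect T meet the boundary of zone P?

The segment meets the boundary at (1,6), (3,8).

2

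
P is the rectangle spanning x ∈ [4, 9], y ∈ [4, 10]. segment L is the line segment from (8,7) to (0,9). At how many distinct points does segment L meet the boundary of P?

The segment meets the boundary at (4,8).

1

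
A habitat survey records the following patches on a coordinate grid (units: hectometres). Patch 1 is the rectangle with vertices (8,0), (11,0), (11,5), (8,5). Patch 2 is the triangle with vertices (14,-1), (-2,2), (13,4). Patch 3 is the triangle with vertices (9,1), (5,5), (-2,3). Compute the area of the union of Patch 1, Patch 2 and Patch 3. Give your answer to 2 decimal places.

53.97

By inclusion–exclusion:
Individual areas: |Patch 1| = 15, |Patch 2| = 38.5, |Patch 3| = 18.
|Patch 1∩Patch 2| = 10.5583.
|Patch 1∩Patch 3| = 0.4091.
|Patch 2∩Patch 3| = 6.9689.
|Patch 1∩Patch 2∩Patch 3| = 0.4091.
|Patch 1 ∪ Patch 2 ∪ Patch 3| = 71.5 − 17.9363 + 0.4091 = 53.97.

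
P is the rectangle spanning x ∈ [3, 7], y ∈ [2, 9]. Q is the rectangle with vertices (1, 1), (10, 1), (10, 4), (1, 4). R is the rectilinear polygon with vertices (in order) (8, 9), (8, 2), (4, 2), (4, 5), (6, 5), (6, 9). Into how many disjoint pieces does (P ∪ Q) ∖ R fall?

(P ∪ Q) ∖ R is a single connected region.

1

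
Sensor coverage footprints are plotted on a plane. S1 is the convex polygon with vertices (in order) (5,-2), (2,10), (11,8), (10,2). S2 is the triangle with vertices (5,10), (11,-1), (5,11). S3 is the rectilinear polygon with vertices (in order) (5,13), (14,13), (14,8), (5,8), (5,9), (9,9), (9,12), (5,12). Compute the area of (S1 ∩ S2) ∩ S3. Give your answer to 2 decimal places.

0.43

The region (S1 ∩ S2) ∩ S3 is the polygon with vertices (6.5,8), (6.091,8), (5.545,9), (6,9).
By the shoelace formula its area is 0.43.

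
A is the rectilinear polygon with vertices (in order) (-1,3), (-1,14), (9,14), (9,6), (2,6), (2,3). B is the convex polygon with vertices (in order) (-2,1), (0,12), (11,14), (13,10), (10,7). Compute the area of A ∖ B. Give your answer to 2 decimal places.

|A| = 89, |A∩B| = 73.3636.
|A ∖ B| = |A| − |A∩B| = 89 − 73.3636 = 15.64.

15.64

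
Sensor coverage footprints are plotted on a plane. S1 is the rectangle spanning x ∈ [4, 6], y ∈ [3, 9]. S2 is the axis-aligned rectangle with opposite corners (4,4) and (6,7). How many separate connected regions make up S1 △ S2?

2

S1 △ S2 splits into 2 disjoint pieces (area 2, area 4).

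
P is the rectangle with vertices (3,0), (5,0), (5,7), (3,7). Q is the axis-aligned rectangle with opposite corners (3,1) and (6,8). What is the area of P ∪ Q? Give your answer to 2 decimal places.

By inclusion–exclusion:
Individual areas: |P| = 14, |Q| = 21.
|P∩Q|: x∈[3,5], y∈[1,7] → 2·6 = 12.
|P ∪ Q| = 35 − 12 = 23.00.

23.00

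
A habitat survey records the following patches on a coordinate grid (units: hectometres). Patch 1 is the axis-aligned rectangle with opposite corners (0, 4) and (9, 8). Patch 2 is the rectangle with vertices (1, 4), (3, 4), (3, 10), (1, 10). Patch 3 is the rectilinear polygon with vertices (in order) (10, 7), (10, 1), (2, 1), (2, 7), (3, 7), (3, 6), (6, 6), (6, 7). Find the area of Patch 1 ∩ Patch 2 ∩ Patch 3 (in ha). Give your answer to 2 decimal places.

3.00

The intersection is the polygon with vertices (3,6), (3,4), (2,4), (2,7), (3,7).
By the shoelace formula its area is 3.00.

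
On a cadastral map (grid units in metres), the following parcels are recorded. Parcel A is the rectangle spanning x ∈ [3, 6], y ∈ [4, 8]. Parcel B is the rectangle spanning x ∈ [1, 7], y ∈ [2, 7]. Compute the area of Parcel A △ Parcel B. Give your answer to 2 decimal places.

|Parcel A∩Parcel B|: x∈[3,6], y∈[4,7] → 3·3 = 9.
|Parcel A △ Parcel B| = |Parcel A| + |Parcel B| − 2·|Parcel A∩Parcel B| = 12 + 30 − 18 = 24.00.

24.00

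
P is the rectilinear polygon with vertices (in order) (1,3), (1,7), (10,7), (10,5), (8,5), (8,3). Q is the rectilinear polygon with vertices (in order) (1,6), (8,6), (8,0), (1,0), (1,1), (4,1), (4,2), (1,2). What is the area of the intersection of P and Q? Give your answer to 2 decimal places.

The intersection is the polygon with vertices (1,6), (8,6), (8,5), (8,3), (1,3).
By the shoelace formula its area is 21.00.

21.00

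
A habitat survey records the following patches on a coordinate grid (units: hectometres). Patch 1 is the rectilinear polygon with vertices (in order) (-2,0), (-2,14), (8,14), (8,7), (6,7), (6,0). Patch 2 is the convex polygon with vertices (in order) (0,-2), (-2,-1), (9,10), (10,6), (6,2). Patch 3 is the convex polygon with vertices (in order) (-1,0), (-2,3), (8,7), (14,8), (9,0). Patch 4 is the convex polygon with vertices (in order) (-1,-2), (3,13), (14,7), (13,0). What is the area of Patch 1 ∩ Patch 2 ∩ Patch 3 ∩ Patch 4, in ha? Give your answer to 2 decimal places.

20.77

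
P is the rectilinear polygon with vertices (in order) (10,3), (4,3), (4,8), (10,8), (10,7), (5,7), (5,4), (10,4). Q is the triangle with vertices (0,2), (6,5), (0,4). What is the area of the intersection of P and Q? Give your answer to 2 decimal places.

The intersection is the polygon with vertices (4,4.667), (5,4.833), (5,4.5), (4,4).
By the shoelace formula its area is 0.50.

0.50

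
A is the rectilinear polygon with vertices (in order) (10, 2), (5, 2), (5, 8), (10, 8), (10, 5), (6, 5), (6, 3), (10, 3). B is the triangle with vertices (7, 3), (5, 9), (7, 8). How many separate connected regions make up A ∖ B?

2

A ∖ B splits into 2 disjoint pieces (area 9.5, area 9).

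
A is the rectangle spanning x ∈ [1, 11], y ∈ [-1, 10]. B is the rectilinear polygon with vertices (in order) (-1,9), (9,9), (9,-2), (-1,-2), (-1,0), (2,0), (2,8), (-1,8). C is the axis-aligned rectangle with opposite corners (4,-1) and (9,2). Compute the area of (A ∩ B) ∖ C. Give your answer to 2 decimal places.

|A ∩ B| = 72.
|(A ∩ B) ∩ C| = 15.
|(A ∩ B) ∖ C| = 72 − 15 = 57.00.

57.00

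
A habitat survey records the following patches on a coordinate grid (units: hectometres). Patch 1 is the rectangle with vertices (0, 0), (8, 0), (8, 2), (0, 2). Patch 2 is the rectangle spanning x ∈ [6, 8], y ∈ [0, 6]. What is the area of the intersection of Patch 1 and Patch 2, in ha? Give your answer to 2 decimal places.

4.00

|Patch 1∩Patch 2|: x∈[6,8], y∈[0,2] → 2·2 = 4.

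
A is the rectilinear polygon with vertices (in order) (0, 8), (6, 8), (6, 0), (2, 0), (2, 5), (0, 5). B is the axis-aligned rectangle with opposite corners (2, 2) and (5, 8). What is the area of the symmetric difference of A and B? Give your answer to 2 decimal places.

20.00

|A| = 38, |B| = 18, |A∩B| = 18.
|A △ B| = |A| + |B| − 2·|A∩B| = 38 + 18 − 36 = 20.00.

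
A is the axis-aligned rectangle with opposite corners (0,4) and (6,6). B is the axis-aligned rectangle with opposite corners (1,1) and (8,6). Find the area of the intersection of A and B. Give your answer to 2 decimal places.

|A∩B|: x∈[1,6], y∈[4,6] → 5·2 = 10.

10.00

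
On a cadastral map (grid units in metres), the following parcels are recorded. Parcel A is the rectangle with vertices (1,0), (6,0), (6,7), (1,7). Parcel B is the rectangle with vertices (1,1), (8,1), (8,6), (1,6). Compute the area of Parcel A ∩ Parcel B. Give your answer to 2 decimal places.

|Parcel A∩Parcel B|: x∈[1,6], y∈[1,6] → 5·5 = 25.

25.00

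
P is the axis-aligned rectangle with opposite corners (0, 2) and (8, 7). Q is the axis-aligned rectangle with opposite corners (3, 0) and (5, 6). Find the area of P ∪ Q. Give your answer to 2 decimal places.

44.00

By inclusion–exclusion:
Individual areas: |P| = 40, |Q| = 12.
|P∩Q|: x∈[3,5], y∈[2,6] → 2·4 = 8.
|P ∪ Q| = 52 − 8 = 44.00.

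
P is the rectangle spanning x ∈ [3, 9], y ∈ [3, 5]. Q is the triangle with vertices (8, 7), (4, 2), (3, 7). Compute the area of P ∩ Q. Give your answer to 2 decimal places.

The intersection is the polygon with vertices (6.4,5), (4.8,3), (3.8,3), (3.4,5).
By the shoelace formula its area is 4.00.

4.00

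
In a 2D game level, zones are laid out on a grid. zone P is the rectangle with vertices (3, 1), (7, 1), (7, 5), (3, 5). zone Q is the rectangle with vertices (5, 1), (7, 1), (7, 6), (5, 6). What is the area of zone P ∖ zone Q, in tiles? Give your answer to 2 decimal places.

|zone P∩zone Q|: x∈[5,7], y∈[1,5] → 2·4 = 8.
|zone P| = 16.
|zone P ∖ zone Q| = |zone P| − |zone P∩zone Q| = 16 − 8 = 8.00.

8.00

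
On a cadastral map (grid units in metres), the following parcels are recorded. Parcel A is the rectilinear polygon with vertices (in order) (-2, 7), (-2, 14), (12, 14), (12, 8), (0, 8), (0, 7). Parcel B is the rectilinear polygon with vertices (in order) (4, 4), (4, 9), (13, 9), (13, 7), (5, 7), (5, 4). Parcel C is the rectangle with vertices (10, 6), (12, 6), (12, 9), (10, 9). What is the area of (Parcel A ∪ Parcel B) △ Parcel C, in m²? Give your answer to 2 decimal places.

97.00

|Parcel A ∪ Parcel B| = 99.
|(Parcel A ∪ Parcel B) ∩ Parcel C| = 4.
|(Parcel A ∪ Parcel B) △ Parcel C| = 99 + 6 − 8 = 97.00.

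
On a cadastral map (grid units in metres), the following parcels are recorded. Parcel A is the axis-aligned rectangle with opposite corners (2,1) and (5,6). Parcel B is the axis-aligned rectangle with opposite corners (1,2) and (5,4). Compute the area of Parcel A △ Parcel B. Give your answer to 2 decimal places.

11.00

|Parcel A∩Parcel B|: x∈[2,5], y∈[2,4] → 3·2 = 6.
|Parcel A △ Parcel B| = |Parcel A| + |Parcel B| − 2·|Parcel A∩Parcel B| = 15 + 8 − 12 = 11.00.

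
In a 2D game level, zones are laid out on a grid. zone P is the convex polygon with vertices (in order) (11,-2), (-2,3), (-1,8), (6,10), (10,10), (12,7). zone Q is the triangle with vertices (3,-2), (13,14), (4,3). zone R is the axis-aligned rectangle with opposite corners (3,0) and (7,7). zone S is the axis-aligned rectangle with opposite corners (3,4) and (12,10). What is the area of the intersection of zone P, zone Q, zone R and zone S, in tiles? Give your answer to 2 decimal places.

The intersection is the polygon with vertices (7,6.667), (7,4.4), (6.75,4), (4.818,4).
By the shoelace formula its area is 2.86.

2.86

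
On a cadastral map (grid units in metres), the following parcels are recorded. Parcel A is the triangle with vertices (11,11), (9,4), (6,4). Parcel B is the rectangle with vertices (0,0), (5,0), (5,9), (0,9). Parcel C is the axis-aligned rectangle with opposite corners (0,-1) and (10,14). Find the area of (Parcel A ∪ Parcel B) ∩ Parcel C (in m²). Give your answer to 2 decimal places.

54.45

|Parcel A ∪ Parcel B| = 55.5.
|(Parcel A ∪ Parcel B) ∩ Parcel C| = 54.45.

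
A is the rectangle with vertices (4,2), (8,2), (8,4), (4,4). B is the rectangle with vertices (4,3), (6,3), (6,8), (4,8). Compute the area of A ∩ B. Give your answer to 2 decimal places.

2.00

|A∩B|: x∈[4,6], y∈[3,4] → 2·1 = 2.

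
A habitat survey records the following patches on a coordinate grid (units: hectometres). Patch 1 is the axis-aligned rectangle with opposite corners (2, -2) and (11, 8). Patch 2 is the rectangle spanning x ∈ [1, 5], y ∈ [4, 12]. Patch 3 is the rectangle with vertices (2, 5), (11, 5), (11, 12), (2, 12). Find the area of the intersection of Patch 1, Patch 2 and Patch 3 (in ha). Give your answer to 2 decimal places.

The intersection is the polygon with vertices (5,8), (5,5), (2,5), (2,8).
By the shoelace formula its area is 9.00.

9.00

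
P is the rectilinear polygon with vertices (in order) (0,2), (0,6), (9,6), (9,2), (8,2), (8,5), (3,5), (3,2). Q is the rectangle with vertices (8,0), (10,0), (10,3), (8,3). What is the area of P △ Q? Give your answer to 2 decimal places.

|P| = 21, |Q| = 6, |P∩Q| = 1.
|P △ Q| = |P| + |Q| − 2·|P∩Q| = 21 + 6 − 2 = 25.00.

25.00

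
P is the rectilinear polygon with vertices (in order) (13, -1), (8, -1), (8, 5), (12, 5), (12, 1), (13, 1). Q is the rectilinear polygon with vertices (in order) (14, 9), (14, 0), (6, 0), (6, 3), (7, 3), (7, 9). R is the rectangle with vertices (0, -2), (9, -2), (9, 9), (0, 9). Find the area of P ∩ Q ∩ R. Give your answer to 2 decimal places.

5.00

The intersection is the polygon with vertices (9,5), (9,0), (8,0), (8,5).
By the shoelace formula its area is 5.00.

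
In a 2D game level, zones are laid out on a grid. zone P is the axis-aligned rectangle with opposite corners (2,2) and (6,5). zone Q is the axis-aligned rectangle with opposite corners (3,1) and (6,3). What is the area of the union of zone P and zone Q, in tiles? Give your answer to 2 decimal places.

15.00

By inclusion–exclusion:
Individual areas: |zone P| = 12, |zone Q| = 6.
|zone P∩zone Q|: x∈[3,6], y∈[2,3] → 3·1 = 3.
|zone P ∪ zone Q| = 18 − 3 = 15.00.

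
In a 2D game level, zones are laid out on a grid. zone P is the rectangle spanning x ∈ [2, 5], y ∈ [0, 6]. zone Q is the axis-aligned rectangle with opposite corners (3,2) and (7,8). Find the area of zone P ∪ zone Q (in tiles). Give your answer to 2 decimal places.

34.00

By inclusion–exclusion:
Individual areas: |zone P| = 18, |zone Q| = 24.
|zone P∩zone Q|: x∈[3,5], y∈[2,6] → 2·4 = 8.
|zone P ∪ zone Q| = 42 − 8 = 34.00.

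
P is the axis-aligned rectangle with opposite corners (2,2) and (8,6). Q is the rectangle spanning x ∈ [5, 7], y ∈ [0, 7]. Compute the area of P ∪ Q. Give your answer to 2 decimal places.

30.00

By inclusion–exclusion:
Individual areas: |P| = 24, |Q| = 14.
|P∩Q|: x∈[5,7], y∈[2,6] → 2·4 = 8.
|P ∪ Q| = 38 − 8 = 30.00.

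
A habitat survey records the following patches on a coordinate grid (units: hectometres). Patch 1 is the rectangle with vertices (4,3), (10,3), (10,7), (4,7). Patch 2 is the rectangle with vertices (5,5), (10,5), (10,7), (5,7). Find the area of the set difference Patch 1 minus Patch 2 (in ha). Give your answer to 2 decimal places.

|Patch 1∩Patch 2|: x∈[5,10], y∈[5,7] → 5·2 = 10.
|Patch 1| = 24.
|Patch 1 ∖ Patch 2| = |Patch 1| − |Patch 1∩Patch 2| = 24 − 10 = 14.00.

14.00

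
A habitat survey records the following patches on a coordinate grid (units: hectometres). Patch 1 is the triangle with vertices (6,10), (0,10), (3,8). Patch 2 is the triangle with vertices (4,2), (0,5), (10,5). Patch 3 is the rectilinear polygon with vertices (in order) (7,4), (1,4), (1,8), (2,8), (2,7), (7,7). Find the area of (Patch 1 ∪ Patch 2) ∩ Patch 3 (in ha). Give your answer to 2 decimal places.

5.96

The region (Patch 1 ∪ Patch 2) ∩ Patch 3 is the polygon with vertices (1,4.25), (1,5), (7,5), (7,4), (1.333,4).
By the shoelace formula its area is 5.96.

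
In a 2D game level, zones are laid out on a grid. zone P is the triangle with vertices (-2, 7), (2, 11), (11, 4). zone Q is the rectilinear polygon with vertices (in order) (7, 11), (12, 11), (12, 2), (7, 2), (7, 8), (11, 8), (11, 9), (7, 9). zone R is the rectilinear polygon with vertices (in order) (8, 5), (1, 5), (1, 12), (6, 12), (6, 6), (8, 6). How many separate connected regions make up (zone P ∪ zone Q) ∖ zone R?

2

(zone P ∪ zone Q) ∖ zone R splits into 2 disjoint pieces (area 41.5128, area 5.5385).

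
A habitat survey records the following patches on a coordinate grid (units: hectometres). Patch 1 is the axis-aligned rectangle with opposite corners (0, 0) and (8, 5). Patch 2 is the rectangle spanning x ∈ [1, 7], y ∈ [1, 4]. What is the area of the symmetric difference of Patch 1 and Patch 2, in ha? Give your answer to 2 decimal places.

22.00

|Patch 1∩Patch 2|: x∈[1,7], y∈[1,4] → 6·3 = 18.
|Patch 1 △ Patch 2| = |Patch 1| + |Patch 2| − 2·|Patch 1∩Patch 2| = 40 + 18 − 36 = 22.00.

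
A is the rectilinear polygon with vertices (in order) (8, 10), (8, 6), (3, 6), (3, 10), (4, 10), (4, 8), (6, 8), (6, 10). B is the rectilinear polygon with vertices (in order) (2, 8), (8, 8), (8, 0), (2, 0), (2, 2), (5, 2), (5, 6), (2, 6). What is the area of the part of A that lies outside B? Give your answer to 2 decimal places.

6.00

|A| = 16, |A∩B| = 10.
|A ∖ B| = |A| − |A∩B| = 16 − 10 = 6.00.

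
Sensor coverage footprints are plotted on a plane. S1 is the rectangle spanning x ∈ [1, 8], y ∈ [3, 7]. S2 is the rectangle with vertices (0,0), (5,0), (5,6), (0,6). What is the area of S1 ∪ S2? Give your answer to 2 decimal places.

By inclusion–exclusion:
Individual areas: |S1| = 28, |S2| = 30.
|S1∩S2|: x∈[1,5], y∈[3,6] → 4·3 = 12.
|S1 ∪ S2| = 58 − 12 = 46.00.

46.00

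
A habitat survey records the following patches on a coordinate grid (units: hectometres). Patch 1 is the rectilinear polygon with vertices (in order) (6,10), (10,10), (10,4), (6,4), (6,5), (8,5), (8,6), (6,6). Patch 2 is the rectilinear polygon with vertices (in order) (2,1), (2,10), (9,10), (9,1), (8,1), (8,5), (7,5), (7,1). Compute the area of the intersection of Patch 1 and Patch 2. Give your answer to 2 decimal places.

15.00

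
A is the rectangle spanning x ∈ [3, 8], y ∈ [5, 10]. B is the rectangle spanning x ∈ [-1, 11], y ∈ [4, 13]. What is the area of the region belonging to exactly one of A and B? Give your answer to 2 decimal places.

|A∩B|: x∈[3,8], y∈[5,10] → 5·5 = 25.
|A △ B| = |A| + |B| − 2·|A∩B| = 25 + 108 − 50 = 83.00.

83.00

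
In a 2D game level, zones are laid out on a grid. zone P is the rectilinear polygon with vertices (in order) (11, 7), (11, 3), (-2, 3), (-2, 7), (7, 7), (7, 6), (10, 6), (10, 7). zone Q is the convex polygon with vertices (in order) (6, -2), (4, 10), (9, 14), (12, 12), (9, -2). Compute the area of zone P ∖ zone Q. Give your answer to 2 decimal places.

29.33

|zone P| = 49, |zone P∩zone Q| = 19.6667.
|zone P ∖ zone Q| = |zone P| − |zone P∩zone Q| = 49 − 19.6667 = 29.33.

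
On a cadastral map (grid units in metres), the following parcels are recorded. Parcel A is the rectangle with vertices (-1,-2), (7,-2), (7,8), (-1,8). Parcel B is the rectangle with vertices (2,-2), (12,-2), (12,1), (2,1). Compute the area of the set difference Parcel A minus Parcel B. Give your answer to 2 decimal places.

65.00

|Parcel A∩Parcel B|: x∈[2,7], y∈[-2,1] → 5·3 = 15.
|Parcel A| = 80.
|Parcel A ∖ Parcel B| = |Parcel A| − |Parcel A∩Parcel B| = 80 − 15 = 65.00.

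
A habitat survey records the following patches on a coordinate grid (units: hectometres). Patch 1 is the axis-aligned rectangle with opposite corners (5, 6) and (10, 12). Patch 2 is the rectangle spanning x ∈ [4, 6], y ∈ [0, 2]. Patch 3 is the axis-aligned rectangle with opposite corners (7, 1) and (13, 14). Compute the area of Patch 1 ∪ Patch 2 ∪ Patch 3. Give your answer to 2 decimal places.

By inclusion–exclusion:
Individual areas: |Patch 1| = 30, |Patch 2| = 4, |Patch 3| = 78.
|Patch 1∩Patch 2| = 0 (no overlap).
|Patch 1∩Patch 3|: x∈[7,10], y∈[6,12] → 3·6 = 18.
|Patch 2∩Patch 3| = 0 (no overlap).
|Patch 1∩Patch 2∩Patch 3| = 0.
|Patch 1 ∪ Patch 2 ∪ Patch 3| = 112 − 18 + 0 = 94.00.

94.00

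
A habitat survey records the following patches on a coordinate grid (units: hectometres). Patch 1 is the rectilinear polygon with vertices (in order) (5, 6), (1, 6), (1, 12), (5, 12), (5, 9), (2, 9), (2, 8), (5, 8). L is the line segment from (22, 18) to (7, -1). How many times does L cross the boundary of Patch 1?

0

The segment lies entirely outside Patch 1 and never meets its boundary.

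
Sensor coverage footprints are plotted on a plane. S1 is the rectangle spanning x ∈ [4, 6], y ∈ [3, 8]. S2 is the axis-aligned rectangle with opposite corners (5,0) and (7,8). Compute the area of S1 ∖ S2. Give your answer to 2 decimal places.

|S1∩S2|: x∈[5,6], y∈[3,8] → 1·5 = 5.
|S1| = 10.
|S1 ∖ S2| = |S1| − |S1∩S2| = 10 − 5 = 5.00.

5.00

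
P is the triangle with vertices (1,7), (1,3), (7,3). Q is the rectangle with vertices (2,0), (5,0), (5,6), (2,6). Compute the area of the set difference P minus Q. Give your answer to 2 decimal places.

|P| = 12, |P∩Q| = 6.9167.
|P ∖ Q| = |P| − |P∩Q| = 12 − 6.9167 = 5.08.

5.08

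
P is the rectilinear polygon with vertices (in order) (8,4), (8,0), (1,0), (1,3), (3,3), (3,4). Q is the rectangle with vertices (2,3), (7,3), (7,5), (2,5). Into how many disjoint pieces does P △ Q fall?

1

P △ Q is a single connected region.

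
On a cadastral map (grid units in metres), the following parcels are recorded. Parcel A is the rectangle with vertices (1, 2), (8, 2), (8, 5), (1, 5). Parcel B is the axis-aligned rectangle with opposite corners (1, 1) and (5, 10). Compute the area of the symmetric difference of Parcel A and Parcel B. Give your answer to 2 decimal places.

33.00

|Parcel A∩Parcel B|: x∈[1,5], y∈[2,5] → 4·3 = 12.
|Parcel A △ Parcel B| = |Parcel A| + |Parcel B| − 2·|Parcel A∩Parcel B| = 21 + 36 − 24 = 33.00.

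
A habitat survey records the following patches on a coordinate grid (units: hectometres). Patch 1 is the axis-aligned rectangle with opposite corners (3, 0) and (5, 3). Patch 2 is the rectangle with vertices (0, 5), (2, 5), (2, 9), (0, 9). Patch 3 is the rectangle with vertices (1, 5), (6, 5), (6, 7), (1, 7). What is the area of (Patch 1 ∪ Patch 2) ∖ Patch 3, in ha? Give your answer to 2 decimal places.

|Patch 1 ∪ Patch 2| = 14.
|(Patch 1 ∪ Patch 2) ∩ Patch 3| = 2.
|(Patch 1 ∪ Patch 2) ∖ Patch 3| = 14 − 2 = 12.00.

12.00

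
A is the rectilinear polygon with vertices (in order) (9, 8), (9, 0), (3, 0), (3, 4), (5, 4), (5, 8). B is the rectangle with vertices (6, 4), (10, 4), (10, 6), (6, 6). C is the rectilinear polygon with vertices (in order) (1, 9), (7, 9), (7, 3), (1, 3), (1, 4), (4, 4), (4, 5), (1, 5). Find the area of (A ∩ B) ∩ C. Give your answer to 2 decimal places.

2.00

The region (A ∩ B) ∩ C is the polygon with vertices (6,4), (6,6), (7,6), (7,4).
By the shoelace formula its area is 2.00.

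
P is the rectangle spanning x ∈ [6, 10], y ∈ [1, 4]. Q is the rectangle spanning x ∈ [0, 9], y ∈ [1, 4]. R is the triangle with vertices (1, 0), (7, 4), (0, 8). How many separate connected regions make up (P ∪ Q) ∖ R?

(P ∪ Q) ∖ R splits into 2 disjoint pieces (area 15.75, area 2.0625).

2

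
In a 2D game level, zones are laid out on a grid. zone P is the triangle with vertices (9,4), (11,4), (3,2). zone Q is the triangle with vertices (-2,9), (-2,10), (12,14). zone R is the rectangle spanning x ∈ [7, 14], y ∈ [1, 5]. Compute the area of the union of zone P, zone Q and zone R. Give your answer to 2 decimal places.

35.67

By inclusion–exclusion:
Individual areas: |zone P| = 2, |zone Q| = 7, |zone R| = 28.
|zone P∩zone Q| = 0.
|zone P∩zone R| = 1.3333.
|zone Q∩zone R| = 0.
|zone P∩zone Q∩zone R| = 0.
|zone P ∪ zone Q ∪ zone R| = 37 − 1.3333 + 0 = 35.67.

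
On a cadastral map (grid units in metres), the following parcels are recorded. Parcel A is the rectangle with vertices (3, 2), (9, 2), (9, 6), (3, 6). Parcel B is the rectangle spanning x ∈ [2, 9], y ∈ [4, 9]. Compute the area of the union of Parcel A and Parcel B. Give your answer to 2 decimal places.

47.00

By inclusion–exclusion:
Individual areas: |Parcel A| = 24, |Parcel B| = 35.
|Parcel A∩Parcel B|: x∈[3,9], y∈[4,6] → 6·2 = 12.
|Parcel A ∪ Parcel B| = 59 − 12 = 47.00.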